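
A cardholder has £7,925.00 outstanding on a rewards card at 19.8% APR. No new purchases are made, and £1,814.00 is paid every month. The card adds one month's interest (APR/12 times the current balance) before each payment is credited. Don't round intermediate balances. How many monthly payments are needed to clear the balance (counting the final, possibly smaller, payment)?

5 payments

Monthly rate r = 19.8%/12 = 1.65% = 0.0165.
Recurrence: B ← B·(1+r) − £1,814.00.
Month 1: interest £130.76; balance after payment £6,241.76.
Month 2: interest £102.99; balance after payment £4,530.75.
Month 3: interest £74.76; balance after payment £2,791.51.
Month 4: interest £46.06; balance after payment £1,023.57.
Month 5: interest £16.89; balance after payment £0.00.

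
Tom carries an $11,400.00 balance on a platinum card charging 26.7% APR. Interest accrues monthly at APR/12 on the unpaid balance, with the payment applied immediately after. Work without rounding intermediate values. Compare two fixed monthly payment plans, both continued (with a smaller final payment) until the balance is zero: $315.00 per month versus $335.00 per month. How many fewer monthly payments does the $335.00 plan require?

10 fewer payments

Monthly rate r = 26.7%/12 = 2.225% = 0.02225.
At $315.00/mo: n = ⌈−ln(1 − rB₀/P)/ln(1+r)⌉ = 75 payments (last $108.53); total interest = total paid − $11,400.00 = $12,018.53.
At $335.00/mo: 65 payments (last $107.06); total interest $10,147.06.
Payments saved = 75 − 65 = 10.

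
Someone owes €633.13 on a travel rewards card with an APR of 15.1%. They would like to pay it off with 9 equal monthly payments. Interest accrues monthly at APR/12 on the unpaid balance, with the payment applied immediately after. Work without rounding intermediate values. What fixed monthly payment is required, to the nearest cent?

Monthly rate r = 15.1%/12 = 1.25833% = 0.0125833.
Level-payment amortization: P = B₀·r / (1 − (1+r)^(−n)) = 633.13·0.0125833 / (1 − 1.01258^(−9)).
Denominator 1 − (1+r)^(−9) = 0.106441425.
P = 7.96689 / 0.106441425 ≈ 74.85.

€74.85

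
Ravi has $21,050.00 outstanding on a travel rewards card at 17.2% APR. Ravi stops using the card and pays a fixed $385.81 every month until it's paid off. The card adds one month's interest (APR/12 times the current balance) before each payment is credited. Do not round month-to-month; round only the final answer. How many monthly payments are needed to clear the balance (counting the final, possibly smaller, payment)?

Monthly rate r = 17.2%/12 = 1.43333% = 0.0143333.
Recurrence: B ← B·(1+r) − $385.81.
Month 1: interest $301.72; balance after payment $20,965.91.
Month 2: interest $300.51; balance after payment $20,880.61.
Closed form: n = −ln(1 − rB₀/P)/ln(1+r) = −ln(0.21797)/ln(1.01433) ≈ 107.045, so the balance reaches zero during payment 108.

108 payments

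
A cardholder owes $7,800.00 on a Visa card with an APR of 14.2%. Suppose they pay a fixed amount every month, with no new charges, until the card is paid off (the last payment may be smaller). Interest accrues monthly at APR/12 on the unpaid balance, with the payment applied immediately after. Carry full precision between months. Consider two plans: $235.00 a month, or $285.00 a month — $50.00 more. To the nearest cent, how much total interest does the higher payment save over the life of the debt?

Monthly rate r = 14.2%/12 = 1.18333% = 0.0118333.
At $235.00/mo: n = ⌈−ln(1 − rB₀/P)/ln(1+r)⌉ = 43 payments (last $95.39); total interest = total paid − $7,800.00 = $2,165.39.
At $285.00/mo: 34 payments (last $76.57); total interest $1,681.57.
Interest saved = $2,165.39 − $1,681.57 = $483.82.

$483.82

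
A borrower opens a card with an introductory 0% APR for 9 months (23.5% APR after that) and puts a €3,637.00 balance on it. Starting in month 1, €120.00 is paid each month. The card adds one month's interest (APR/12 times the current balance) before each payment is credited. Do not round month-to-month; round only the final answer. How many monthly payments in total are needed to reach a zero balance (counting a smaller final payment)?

37 payments

Promo months 1–9 at r₀ = 0%/12 = 0; months 10+ at r₁ = 23.5%/12 = 0.0195833.
After month 9 (no interest yet): B = €3,637.00 − 9·€120.00 = €2,557.00.
Then at r₁ with €120.00/mo: n₂ = −ln(1 − r₁·B/P)/ln(1+r₁) ≈ 27.85 → 28 more payments.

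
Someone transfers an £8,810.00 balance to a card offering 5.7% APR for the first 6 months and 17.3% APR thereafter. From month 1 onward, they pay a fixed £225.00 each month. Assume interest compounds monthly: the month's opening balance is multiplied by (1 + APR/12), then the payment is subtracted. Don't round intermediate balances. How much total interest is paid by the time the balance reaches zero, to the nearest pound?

Promo months 1–6 at r₀ = 5.7%/12 = 0.00475; months 7+ at r₁ = 17.3%/12 = 0.0144167.
After month 6: iterate B ← B·(1+r₀) − £225.00 for 6 months → £7,697.95.
Then at r₁ with £225.00/mo: n₂ = −ln(1 − r₁·B/P)/ln(1+r₁) ≈ 47.49 → 48 more payments.
Total paid = 53·£225.00 + £109.97 = £12,034.97; interest = £12,034.97 − £8,810.00 = £3,224.97.

£3,225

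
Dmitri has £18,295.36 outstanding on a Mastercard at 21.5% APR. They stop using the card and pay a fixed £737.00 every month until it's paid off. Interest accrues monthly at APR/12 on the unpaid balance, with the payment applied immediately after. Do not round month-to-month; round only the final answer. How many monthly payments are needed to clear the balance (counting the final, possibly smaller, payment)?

34 months

Monthly rate r = 21.5%/12 = 1.79167% = 0.0179167.
Recurrence: B ← B·(1+r) − £737.00.
Month 1: interest £327.79; balance after payment £17,886.15.
Month 2: interest £320.46; balance after payment £17,469.61.
Closed form: n = −ln(1 − rB₀/P)/ln(1+r) = −ln(0.55523)/ln(1.01792) ≈ 33.132, so the balance reaches zero during payment 34.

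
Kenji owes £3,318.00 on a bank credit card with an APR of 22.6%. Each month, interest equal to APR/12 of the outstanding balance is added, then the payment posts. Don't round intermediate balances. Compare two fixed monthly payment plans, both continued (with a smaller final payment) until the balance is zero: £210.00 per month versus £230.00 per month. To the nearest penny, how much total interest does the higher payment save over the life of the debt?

£67.43

Monthly rate r = 22.6%/12 = 1.88333% = 0.0188333.
At £210.00/mo: n = ⌈−ln(1 − rB₀/P)/ln(1+r)⌉ = 19 payments (last £195.49); total interest = total paid − £3,318.00 = £657.49.
At £230.00/mo: 17 payments (last £228.06); total interest £590.06.
Interest saved = £657.49 − £590.06 = £67.43.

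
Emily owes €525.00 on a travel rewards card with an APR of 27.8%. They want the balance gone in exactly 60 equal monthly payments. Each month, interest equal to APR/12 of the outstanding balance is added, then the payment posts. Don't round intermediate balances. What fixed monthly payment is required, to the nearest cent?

Monthly rate r = 27.8%/12 = 2.31667% = 0.0231667.
Level-payment amortization: P = B₀·r / (1 − (1+r)^(−n)) = 525.00·0.0231667 / (1 − 1.02317^(−60)).
Denominator 1 − (1+r)^(−60) = 0.746943778.
P = 12.1625 / 0.746943778 ≈ 16.28.

€16.28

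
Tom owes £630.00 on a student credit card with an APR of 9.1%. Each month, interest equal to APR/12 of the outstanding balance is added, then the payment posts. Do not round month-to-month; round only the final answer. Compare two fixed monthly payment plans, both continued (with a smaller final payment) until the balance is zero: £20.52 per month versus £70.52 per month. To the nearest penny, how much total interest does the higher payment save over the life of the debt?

£65.01

Monthly rate r = 9.1%/12 = 0.758333% = 0.00758333.
At £20.52/mo: n = ⌈−ln(1 − rB₀/P)/ln(1+r)⌉ = 36 payments (last £1.69); total interest = total paid − £630.00 = £89.89.
At £70.52/mo: 10 payments (last £20.20); total interest £24.88.
Interest saved = £89.89 − £24.88 = £65.01.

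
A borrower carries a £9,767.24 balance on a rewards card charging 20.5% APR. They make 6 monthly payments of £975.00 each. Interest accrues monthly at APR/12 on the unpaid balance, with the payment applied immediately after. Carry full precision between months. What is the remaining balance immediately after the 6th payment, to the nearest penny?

£4,706.52

Monthly rate r = 20.5%/12 = 1.70833% = 0.0170833.
Each month: B ← B·(1+r) − £975.00.
Month 1: interest £166.86; balance after payment £8,959.10.
Month 2: interest £153.05; balance after payment £8,137.15.
Month 3: interest £139.01; balance after payment £7,301.16.
Month 4: interest £124.73; balance after payment £6,450.89.
Month 5: interest £110.20; balance after payment £5,586.09.
Month 6: interest £95.43; balance after payment £4,706.52.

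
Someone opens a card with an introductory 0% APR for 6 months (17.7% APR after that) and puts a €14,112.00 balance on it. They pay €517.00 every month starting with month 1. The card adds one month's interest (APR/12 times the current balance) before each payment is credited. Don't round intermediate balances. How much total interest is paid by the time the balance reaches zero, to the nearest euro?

Promo months 1–6 at r₀ = 0%/12 = 0; months 7+ at r₁ = 17.7%/12 = 0.01475.
After month 6 (no interest yet): B = €14,112.00 − 6·€517.00 = €11,010.00.
Then at r₁ with €517.00/mo: n₂ = −ln(1 − r₁·B/P)/ln(1+r₁) ≈ 25.75 → 26 more payments.
Total paid = 31·€517.00 + €388.70 = €16,415.70; interest = €16,415.70 − €14,112.00 = €2,303.70.

€2,304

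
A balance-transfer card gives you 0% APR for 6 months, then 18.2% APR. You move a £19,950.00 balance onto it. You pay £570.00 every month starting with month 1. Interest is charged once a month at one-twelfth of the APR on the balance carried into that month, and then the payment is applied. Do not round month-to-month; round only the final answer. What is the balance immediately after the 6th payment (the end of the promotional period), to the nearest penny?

£16,530.00

Promo months 1–6 at r₀ = 0%/12 = 0; months 7+ at r₁ = 18.2%/12 = 0.0151667.
After month 6 (no interest yet): B = £19,950.00 − 6·£570.00 = £16,530.00.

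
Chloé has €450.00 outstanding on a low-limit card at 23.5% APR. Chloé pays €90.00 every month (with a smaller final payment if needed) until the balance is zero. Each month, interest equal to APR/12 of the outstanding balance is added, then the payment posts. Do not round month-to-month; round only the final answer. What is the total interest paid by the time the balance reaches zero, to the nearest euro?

€28

Monthly rate r = 23.5%/12 = 1.95833% = 0.0195833.
Payoff takes n = ⌈−ln(1 − rB₀/P)/ln(1+r)⌉ = ⌈5.313⌉ = 6 payments; the last is €28.39.
Total paid = 5·€90.00 + €28.39 = €478.39.
Total interest = total paid − principal = €478.39 − €450.00 = €28.39.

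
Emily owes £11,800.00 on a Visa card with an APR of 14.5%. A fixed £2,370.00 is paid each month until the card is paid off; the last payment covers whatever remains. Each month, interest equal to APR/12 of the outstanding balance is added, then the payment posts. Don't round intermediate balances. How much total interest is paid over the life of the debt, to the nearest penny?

Monthly rate r = 14.5%/12 = 1.20833% = 0.0120833.
Payoff takes n = ⌈−ln(1 − rB₀/P)/ln(1+r)⌉ = ⌈5.166⌉ = 6 payments; the last is £395.22.
Total paid = 5·£2,370.00 + £395.22 = £12,245.22.
Total interest = total paid − principal = £12,245.22 − £11,800.00 = £445.22.

£445.22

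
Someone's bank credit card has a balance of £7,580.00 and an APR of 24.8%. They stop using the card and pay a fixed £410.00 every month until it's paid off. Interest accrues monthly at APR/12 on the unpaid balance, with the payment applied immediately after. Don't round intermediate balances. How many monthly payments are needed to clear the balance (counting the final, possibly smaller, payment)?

Monthly rate r = 24.8%/12 = 2.06667% = 0.0206667.
Recurrence: B ← B·(1+r) − £410.00.
Month 1: interest £156.65; balance after payment £7,326.65.
Month 2: interest £151.42; balance after payment £7,068.07.
Closed form: n = −ln(1 − rB₀/P)/ln(1+r) = −ln(0.61792)/ln(1.02067) ≈ 23.533, so the balance reaches zero during payment 24.

24 payments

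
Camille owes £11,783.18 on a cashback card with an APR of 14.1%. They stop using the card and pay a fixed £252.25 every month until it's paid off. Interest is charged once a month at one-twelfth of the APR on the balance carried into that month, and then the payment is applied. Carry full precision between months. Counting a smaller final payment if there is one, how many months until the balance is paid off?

Monthly rate r = 14.1%/12 = 1.175% = 0.01175.
Recurrence: B ← B·(1+r) − £252.25.
Month 1: interest £138.45; balance after payment £11,669.38.
Month 2: interest £137.12; balance after payment £11,554.25.
Closed form: n = −ln(1 − rB₀/P)/ln(1+r) = −ln(0.45113)/ln(1.01175) ≈ 68.142, so the balance reaches zero during payment 69.

69 months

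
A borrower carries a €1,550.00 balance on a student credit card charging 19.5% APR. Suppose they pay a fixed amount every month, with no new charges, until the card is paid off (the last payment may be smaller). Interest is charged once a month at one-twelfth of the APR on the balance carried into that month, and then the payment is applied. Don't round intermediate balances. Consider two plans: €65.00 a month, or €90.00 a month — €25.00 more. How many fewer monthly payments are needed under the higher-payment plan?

10 fewer payments

Monthly rate r = 19.5%/12 = 1.625% = 0.01625.
At €65.00/mo: n = ⌈−ln(1 − rB₀/P)/ln(1+r)⌉ = 31 payments (last €26.84); total interest = total paid − €1,550.00 = €426.84.
At €90.00/mo: 21 payments (last €33.24); total interest €283.24.
Payments saved = 31 − 21 = 10.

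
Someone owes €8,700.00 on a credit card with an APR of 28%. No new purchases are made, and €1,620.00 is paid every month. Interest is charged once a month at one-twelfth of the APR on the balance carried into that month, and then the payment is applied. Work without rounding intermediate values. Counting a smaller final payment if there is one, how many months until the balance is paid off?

Monthly rate r = 28%/12 = 2.33333% = 0.0233333.
Recurrence: B ← B·(1+r) − €1,620.00.
Month 1: interest €203.00; balance after payment €7,283.00.
Month 2: interest €169.94; balance after payment €5,832.94.
Month 3: interest €136.10; balance after payment €4,349.04.
Month 4: interest €101.48; balance after payment €2,830.52.
Month 5: interest €66.05; balance after payment €1,276.56.
Month 6: interest €29.79; balance after payment €0.00.

6 months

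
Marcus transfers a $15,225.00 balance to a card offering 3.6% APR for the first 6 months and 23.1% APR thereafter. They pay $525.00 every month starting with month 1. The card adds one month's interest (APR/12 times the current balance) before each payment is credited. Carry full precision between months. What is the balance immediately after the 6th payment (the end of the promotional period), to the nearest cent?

$12,327.39

Promo months 1–6 at r₀ = 3.6%/12 = 0.003; months 7+ at r₁ = 23.1%/12 = 0.01925.
After month 6: iterate B ← B·(1+r₀) − $525.00 for 6 months → $12,327.39.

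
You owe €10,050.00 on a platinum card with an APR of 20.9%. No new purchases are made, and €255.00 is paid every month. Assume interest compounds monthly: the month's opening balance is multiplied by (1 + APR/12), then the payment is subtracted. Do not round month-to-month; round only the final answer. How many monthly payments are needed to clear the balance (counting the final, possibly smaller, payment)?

68 payments

Monthly rate r = 20.9%/12 = 1.74167% = 0.0174167.
Recurrence: B ← B·(1+r) − €255.00.
Month 1: interest €175.04; balance after payment €9,970.04.
Month 2: interest €173.64; balance after payment €9,888.68.
Closed form: n = −ln(1 − rB₀/P)/ln(1+r) = −ln(0.31358)/ln(1.01742) ≈ 67.164, so the balance reaches zero during payment 68.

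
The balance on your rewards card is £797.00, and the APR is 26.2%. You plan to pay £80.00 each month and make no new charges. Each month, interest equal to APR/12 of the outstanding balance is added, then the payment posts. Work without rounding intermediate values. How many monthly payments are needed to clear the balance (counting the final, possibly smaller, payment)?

Monthly rate r = 26.2%/12 = 2.18333% = 0.0218333.
Recurrence: B ← B·(1+r) − £80.00.
Month 1: interest £17.40; balance after payment £734.40.
Month 2: interest £16.03; balance after payment £670.44.
Closed form: n = −ln(1 − rB₀/P)/ln(1+r) = −ln(0.78249)/ln(1.02183) ≈ 11.356, so the balance reaches zero during payment 12.

12 months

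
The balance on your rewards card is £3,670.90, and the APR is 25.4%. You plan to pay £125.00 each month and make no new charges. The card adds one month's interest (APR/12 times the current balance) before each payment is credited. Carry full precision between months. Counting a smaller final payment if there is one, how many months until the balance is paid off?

47 payments

Monthly rate r = 25.4%/12 = 2.11667% = 0.0211667.
Recurrence: B ← B·(1+r) − £125.00.
Month 1: interest £77.70; balance after payment £3,623.60.
Month 2: interest £76.70; balance after payment £3,575.30.
Closed form: n = −ln(1 − rB₀/P)/ln(1+r) = −ln(0.37839)/ln(1.02117) ≈ 46.397, so the balance reaches zero during payment 47.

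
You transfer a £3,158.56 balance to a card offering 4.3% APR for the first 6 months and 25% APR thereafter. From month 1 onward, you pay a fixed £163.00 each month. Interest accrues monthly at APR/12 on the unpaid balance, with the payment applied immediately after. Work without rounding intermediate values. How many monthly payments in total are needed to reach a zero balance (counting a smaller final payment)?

23 payments

Promo months 1–6 at r₀ = 4.3%/12 = 0.00358333; months 7+ at r₁ = 25%/12 = 0.0208333.
After month 6: iterate B ← B·(1+r₀) − £163.00 for 6 months → £2,240.28.
Then at r₁ with £163.00/mo: n₂ = −ln(1 − r₁·B/P)/ln(1+r₁) ≈ 16.36 → 17 more payments.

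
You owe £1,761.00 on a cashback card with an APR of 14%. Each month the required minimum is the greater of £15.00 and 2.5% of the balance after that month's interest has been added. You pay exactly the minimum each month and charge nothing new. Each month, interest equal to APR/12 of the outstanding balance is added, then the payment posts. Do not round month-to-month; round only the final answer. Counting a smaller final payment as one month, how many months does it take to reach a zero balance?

Monthly rate r = 14%/12 = 1.16667% = 0.0116667.
While 2.5% of the post-interest balance exceeds £15.00, each month B ← (B·(1+r))·(1 − 0.025), i.e. B shrinks by the factor (1+r)·0.975 = 0.98638.
This holds for months 1–80. Entering month 81 the balance is £587.66; 2.5% of the post-interest balance is now below £15.00, so the flat £15.00 minimum applies from here.
From month 81 a fixed £15.00 at rate r clears £587.66 in 53 more payments. Total: 80 + 53 = 133 months.

133 months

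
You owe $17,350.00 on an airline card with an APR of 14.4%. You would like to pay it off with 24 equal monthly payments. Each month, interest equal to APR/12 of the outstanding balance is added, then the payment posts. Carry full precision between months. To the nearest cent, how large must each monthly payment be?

Monthly rate r = 14.4%/12 = 1.2% = 0.012.
Level-payment amortization: P = B₀·r / (1 − (1+r)^(−n)) = 17350.00·0.012 / (1 − 1.012^(−24)).
Denominator 1 − (1+r)^(−24) = 0.24895199.
P = 208.2 / 0.24895199 ≈ 836.31.

$836.31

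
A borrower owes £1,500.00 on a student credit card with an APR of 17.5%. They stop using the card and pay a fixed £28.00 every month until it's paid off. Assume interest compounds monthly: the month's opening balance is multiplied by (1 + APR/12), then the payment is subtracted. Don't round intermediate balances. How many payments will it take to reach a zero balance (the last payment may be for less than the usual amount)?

105 months

Monthly rate r = 17.5%/12 = 1.45833% = 0.0145833.
Recurrence: B ← B·(1+r) − £28.00.
Month 1: interest £21.88; balance after payment £1,493.88.
Month 2: interest £21.79; balance after payment £1,487.66.
Closed form: n = −ln(1 − rB₀/P)/ln(1+r) = −ln(0.21875)/ln(1.01458) ≈ 104.975, so the balance reaches zero during payment 105.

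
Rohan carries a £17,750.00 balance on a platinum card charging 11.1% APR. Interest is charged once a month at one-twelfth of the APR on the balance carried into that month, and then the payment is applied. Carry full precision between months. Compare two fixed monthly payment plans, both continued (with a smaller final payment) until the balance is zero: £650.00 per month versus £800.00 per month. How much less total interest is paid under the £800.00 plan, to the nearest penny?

Monthly rate r = 11.1%/12 = 0.925% = 0.00925.
At £650.00/mo: n = ⌈−ln(1 − rB₀/P)/ln(1+r)⌉ = 32 payments (last £404.34); total interest = total paid − £17,750.00 = £2,804.34.
At £800.00/mo: 25 payments (last £758.56); total interest £2,208.56.
Interest saved = £2,804.34 − £2,208.56 = £595.78.

£595.78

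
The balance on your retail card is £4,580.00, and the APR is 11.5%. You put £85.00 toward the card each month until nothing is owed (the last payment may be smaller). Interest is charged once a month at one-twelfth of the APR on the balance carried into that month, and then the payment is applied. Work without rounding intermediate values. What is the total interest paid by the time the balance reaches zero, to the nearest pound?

Monthly rate r = 11.5%/12 = 0.958333% = 0.00958333.
Payoff takes n = ⌈−ln(1 − rB₀/P)/ln(1+r)⌉ = ⌈76.165⌉ = 77 payments; the last is £14.09.
Total paid = 76·£85.00 + £14.09 = £6,474.09.
Total interest = total paid − principal = £6,474.09 − £4,580.00 = £1,894.09.

£1,894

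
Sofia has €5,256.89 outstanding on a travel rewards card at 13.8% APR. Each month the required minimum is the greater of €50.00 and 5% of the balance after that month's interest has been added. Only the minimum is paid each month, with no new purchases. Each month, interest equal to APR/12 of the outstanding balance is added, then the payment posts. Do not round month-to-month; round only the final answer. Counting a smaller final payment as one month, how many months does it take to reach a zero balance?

Monthly rate r = 13.8%/12 = 1.15% = 0.0115.
While 5% of the post-interest balance exceeds €50.00, each month B ← (B·(1+r))·(1 − 0.05), i.e. B shrinks by the factor (1+r)·0.95 = 0.96093.
This holds for months 1–42. Entering month 43 the balance is €985.57; 5% of the post-interest balance is now below €50.00, so the flat €50.00 minimum applies from here.
From month 43 a fixed €50.00 at rate r clears €985.57 in 23 more payments. Total: 42 + 23 = 65 months.

65 months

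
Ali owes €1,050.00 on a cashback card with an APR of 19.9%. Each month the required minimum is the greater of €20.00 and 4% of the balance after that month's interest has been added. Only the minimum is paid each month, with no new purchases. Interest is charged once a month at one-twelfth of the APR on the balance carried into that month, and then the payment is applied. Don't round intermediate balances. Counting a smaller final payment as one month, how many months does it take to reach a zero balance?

Monthly rate r = 19.9%/12 = 1.65833% = 0.0165833.
While 4% of the post-interest balance exceeds €20.00, each month B ← (B·(1+r))·(1 − 0.04), i.e. B shrinks by the factor (1+r)·0.96 = 0.97592.
This holds for months 1–32. Entering month 33 the balance is €481.33; 4% of the post-interest balance is now below €20.00, so the flat €20.00 minimum applies from here.
From month 33 a fixed €20.00 at rate r clears €481.33 in 31 more payments. Total: 32 + 31 = 63 months.

63 months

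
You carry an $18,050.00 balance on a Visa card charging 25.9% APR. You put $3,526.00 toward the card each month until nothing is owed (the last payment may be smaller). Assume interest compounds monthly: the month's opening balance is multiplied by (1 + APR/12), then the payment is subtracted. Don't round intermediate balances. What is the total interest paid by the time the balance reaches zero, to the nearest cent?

Monthly rate r = 25.9%/12 = 2.15833% = 0.0215833.
Payoff takes n = ⌈−ln(1 − rB₀/P)/ln(1+r)⌉ = ⌈5.483⌉ = 6 payments; the last is $1,712.36.
Total paid = 5·$3,526.00 + $1,712.36 = $19,342.36.
Total interest = total paid − principal = $19,342.36 − $18,050.00 = $1,292.36.

$1,292.36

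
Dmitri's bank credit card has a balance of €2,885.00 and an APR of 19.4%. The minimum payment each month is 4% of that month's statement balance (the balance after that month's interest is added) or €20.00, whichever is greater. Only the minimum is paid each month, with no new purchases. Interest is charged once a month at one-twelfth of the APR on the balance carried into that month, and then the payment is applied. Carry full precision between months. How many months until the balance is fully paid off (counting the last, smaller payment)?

103 months

Monthly rate r = 19.4%/12 = 1.61667% = 0.0161667.
While 4% of the post-interest balance exceeds €20.00, each month B ← (B·(1+r))·(1 − 0.04), i.e. B shrinks by the factor (1+r)·0.96 = 0.97552.
This holds for months 1–72. Entering month 73 the balance is €484.34; 4% of the post-interest balance is now below €20.00, so the flat €20.00 minimum applies from here.
From month 73 a fixed €20.00 at rate r clears €484.34 in 31 more payments. Total: 72 + 31 = 103 months.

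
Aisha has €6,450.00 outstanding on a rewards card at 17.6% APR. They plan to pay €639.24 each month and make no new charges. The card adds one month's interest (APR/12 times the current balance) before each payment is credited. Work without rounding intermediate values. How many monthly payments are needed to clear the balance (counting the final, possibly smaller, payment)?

11 months

Monthly rate r = 17.6%/12 = 1.46667% = 0.0146667.
Recurrence: B ← B·(1+r) − €639.24.
Month 1: interest €94.60; balance after payment €5,905.36.
Month 2: interest €86.61; balance after payment €5,352.73.
Closed form: n = −ln(1 − rB₀/P)/ln(1+r) = −ln(0.85201)/ln(1.01467) ≈ 11.000, so the balance reaches zero during payment 11.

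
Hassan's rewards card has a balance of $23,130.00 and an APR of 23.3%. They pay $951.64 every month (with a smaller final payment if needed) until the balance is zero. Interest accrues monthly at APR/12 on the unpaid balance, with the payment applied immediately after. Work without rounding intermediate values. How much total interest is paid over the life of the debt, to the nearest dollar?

$8,469

Monthly rate r = 23.3%/12 = 1.94167% = 0.0194167.
Payoff takes n = ⌈−ln(1 − rB₀/P)/ln(1+r)⌉ = ⌈33.204⌉ = 34 payments; the last is $195.36.
Total paid = 33·$951.64 + $195.36 = $31,599.48.
Total interest = total paid − principal = $31,599.48 − $23,130.00 = $8,469.48.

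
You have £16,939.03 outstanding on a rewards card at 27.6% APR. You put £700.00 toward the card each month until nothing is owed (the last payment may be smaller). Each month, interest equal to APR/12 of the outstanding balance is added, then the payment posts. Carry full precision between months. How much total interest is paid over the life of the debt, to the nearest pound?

Monthly rate r = 27.6%/12 = 2.3% = 0.023.
Payoff takes n = ⌈−ln(1 − rB₀/P)/ln(1+r)⌉ = ⌈35.762⌉ = 36 payments; the last is £534.89.
Total paid = 35·£700.00 + £534.89 = £25,034.89.
Total interest = total paid − principal = £25,034.89 − £16,939.03 = £8,095.86.

£8,096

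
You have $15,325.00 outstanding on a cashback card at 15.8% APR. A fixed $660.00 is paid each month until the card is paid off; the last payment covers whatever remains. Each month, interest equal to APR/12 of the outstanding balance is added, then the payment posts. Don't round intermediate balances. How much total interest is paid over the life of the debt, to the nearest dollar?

Monthly rate r = 15.8%/12 = 1.31667% = 0.0131667.
Payoff takes n = ⌈−ln(1 − rB₀/P)/ln(1+r)⌉ = ⌈27.895⌉ = 28 payments; the last is $591.17.
Total paid = 27·$660.00 + $591.17 = $18,411.17.
Total interest = total paid − principal = $18,411.17 − $15,325.00 = $3,086.17.

$3,086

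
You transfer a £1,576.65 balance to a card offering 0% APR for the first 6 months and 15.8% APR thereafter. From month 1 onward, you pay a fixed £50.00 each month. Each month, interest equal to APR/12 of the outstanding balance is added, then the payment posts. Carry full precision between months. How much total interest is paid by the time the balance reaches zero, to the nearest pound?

£290

Promo months 1–6 at r₀ = 0%/12 = 0; months 7+ at r₁ = 15.8%/12 = 0.0131667.
After month 6 (no interest yet): B = £1,576.65 − 6·£50.00 = £1,276.65.
Then at r₁ with £50.00/mo: n₂ = −ln(1 − r₁·B/P)/ln(1+r₁) ≈ 31.32 → 32 more payments.
Total paid = 37·£50.00 + £16.31 = £1,866.31; interest = £1,866.31 − £1,576.65 = £289.66.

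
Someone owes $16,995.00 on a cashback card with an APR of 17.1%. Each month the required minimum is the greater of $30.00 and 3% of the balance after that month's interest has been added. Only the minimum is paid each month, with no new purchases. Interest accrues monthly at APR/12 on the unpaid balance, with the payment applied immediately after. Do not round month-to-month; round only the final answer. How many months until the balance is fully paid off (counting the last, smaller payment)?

Monthly rate r = 17.1%/12 = 1.425% = 0.01425.
While 3% of the post-interest balance exceeds $30.00, each month B ← (B·(1+r))·(1 − 0.03), i.e. B shrinks by the factor (1+r)·0.97 = 0.98382.
This holds for months 1–175. Entering month 176 the balance is $978.93; 3% of the post-interest balance is now below $30.00, so the flat $30.00 minimum applies from here.
From month 176 a fixed $30.00 at rate r clears $978.93 in 45 more payments. Total: 175 + 45 = 220 months.

220 months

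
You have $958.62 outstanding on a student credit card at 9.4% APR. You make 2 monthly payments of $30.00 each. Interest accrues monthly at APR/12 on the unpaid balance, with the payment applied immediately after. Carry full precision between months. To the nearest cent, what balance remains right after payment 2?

Monthly rate r = 9.4%/12 = 0.783333% = 0.00783333.
Each month: B ← B·(1+r) − $30.00.
Month 1: interest $7.51; balance after payment $936.13.
Month 2: interest $7.33; balance after payment $913.46.

$913.46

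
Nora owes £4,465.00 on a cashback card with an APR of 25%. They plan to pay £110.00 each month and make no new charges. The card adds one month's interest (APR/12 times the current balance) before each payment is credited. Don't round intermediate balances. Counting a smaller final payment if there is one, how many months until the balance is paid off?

91 months

Monthly rate r = 25%/12 = 2.08333% = 0.0208333.
Recurrence: B ← B·(1+r) − £110.00.
Month 1: interest £93.02; balance after payment £4,448.02.
Month 2: interest £92.67; balance after payment £4,430.69.
Closed form: n = −ln(1 − rB₀/P)/ln(1+r) = −ln(0.15436)/ln(1.02083) ≈ 90.619, so the balance reaches zero during payment 91.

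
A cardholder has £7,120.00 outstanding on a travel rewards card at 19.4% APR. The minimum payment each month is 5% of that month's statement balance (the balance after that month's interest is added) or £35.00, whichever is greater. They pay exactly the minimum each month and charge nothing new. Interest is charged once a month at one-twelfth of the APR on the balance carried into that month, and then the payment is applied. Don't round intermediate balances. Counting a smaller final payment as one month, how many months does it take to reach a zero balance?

91 months

Monthly rate r = 19.4%/12 = 1.61667% = 0.0161667.
While 5% of the post-interest balance exceeds £35.00, each month B ← (B·(1+r))·(1 − 0.05), i.e. B shrinks by the factor (1+r)·0.95 = 0.96536.
This holds for months 1–67. Entering month 68 the balance is £670.83; 5% of the post-interest balance is now below £35.00, so the flat £35.00 minimum applies from here.
From month 68 a fixed £35.00 at rate r clears £670.83 in 24 more payments. Total: 67 + 24 = 91 months.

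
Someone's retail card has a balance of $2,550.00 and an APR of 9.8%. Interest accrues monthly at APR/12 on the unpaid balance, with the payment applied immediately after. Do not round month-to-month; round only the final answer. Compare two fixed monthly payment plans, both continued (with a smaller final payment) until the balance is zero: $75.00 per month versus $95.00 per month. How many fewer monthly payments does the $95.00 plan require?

Monthly rate r = 9.8%/12 = 0.816667% = 0.00816667.
At $75.00/mo: n = ⌈−ln(1 − rB₀/P)/ln(1+r)⌉ = 40 payments (last $74.34); total interest = total paid − $2,550.00 = $449.34.
At $95.00/mo: 31 payments (last $40.33); total interest $340.33.
Payments saved = 40 − 31 = 9.

9 fewer payments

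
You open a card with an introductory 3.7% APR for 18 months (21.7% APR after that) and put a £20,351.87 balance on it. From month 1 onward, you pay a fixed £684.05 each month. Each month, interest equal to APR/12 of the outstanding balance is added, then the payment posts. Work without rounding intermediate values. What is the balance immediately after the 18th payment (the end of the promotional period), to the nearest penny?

Promo months 1–18 at r₀ = 3.7%/12 = 0.00308333; months 19+ at r₁ = 21.7%/12 = 0.0180833.
After month 18: iterate B ← B·(1+r₀) − £684.05 for 18 months → £8,870.53.

£8,870.53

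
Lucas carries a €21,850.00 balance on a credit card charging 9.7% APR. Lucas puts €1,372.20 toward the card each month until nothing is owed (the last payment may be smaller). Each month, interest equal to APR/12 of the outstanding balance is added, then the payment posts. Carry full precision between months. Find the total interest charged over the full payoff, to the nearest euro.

€1,635

Monthly rate r = 9.7%/12 = 0.808333% = 0.00808333.
Payoff takes n = ⌈−ln(1 − rB₀/P)/ln(1+r)⌉ = ⌈17.114⌉ = 18 payments; the last is €157.42.
Total paid = 17·€1,372.20 + €157.42 = €23,484.82.
Total interest = total paid − principal = €23,484.82 − €21,850.00 = €1,634.82.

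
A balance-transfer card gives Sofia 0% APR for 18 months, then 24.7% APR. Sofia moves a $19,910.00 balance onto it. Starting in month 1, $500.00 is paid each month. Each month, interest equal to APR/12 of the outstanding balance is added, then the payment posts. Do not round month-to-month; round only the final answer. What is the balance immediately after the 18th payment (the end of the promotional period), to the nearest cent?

Promo months 1–18 at r₀ = 0%/12 = 0; months 19+ at r₁ = 24.7%/12 = 0.0205833.
After month 18 (no interest yet): B = $19,910.00 − 18·$500.00 = $10,910.00.

$10,910.00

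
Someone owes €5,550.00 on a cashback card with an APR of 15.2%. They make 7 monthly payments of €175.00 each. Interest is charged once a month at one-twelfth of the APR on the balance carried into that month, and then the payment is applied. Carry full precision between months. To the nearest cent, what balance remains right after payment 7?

Monthly rate r = 15.2%/12 = 1.26667% = 0.0126667.
Each month: B ← B·(1+r) − €175.00.
Month 1: interest €70.30; balance after payment €5,445.30.
Month 2: interest €68.97; balance after payment €5,339.27.
Month 3: interest €67.63; balance after payment €5,231.90.
Month 4: interest €66.27; balance after payment €5,123.18.
Month 5: interest €64.89; balance after payment €5,013.07.
Month 6: interest €63.50; balance after payment €4,901.57.
Month 7: interest €62.09; balance after payment €4,788.65.

€4,788.65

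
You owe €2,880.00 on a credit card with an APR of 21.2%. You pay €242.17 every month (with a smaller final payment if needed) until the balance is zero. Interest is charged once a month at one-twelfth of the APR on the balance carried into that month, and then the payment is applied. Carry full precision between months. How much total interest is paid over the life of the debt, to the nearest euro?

Monthly rate r = 21.2%/12 = 1.76667% = 0.0176667.
Payoff takes n = ⌈−ln(1 − rB₀/P)/ln(1+r)⌉ = ⌈13.468⌉ = 14 payments; the last is €113.75.
Total paid = 13·€242.17 + €113.75 = €3,261.96.
Total interest = total paid − principal = €3,261.96 − €2,880.00 = €381.96.

€382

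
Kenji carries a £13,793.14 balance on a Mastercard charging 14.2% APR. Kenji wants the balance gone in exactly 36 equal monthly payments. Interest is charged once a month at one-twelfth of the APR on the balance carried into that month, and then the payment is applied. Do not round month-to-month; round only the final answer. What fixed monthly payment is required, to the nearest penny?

Monthly rate r = 14.2%/12 = 1.18333% = 0.0118333.
Level-payment amortization: P = B₀·r / (1 − (1+r)^(−n)) = 13793.14·0.0118333 / (1 − 1.01183^(−36)).
Denominator 1 − (1+r)^(−36) = 0.345248307.
P = 163.219 / 0.345248307 ≈ 472.76.

£472.76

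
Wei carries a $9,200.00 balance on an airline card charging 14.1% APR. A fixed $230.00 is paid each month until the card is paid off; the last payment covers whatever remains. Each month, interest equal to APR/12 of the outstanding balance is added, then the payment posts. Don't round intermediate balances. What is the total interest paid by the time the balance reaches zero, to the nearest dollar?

Monthly rate r = 14.1%/12 = 1.175% = 0.01175.
Payoff takes n = ⌈−ln(1 − rB₀/P)/ln(1+r)⌉ = ⌈54.349⌉ = 55 payments; the last is $80.58.
Total paid = 54·$230.00 + $80.58 = $12,500.58.
Total interest = total paid − principal = $12,500.58 − $9,200.00 = $3,300.58.

$3,301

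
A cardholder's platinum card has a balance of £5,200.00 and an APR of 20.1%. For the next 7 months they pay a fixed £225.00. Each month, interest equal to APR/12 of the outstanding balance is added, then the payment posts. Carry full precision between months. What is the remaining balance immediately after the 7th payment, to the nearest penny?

£4,184.82

Monthly rate r = 20.1%/12 = 1.675% = 0.01675.
Each month: B ← B·(1+r) − £225.00.
Month 1: interest £87.10; balance after payment £5,062.10.
Month 2: interest £84.79; balance after payment £4,921.89.
Month 3: interest £82.44; balance after payment £4,779.33.
Month 4: interest £80.05; balance after payment £4,634.39.
Month 5: interest £77.63; balance after payment £4,487.01.
Month 6: interest £75.16; balance after payment £4,337.17.
Month 7: interest £72.65; balance after payment £4,184.82.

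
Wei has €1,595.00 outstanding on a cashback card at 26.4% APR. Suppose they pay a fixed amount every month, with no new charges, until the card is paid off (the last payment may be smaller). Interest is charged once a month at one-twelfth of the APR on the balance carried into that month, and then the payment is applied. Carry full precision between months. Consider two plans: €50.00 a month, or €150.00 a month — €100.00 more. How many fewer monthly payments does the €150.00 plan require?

43 fewer payments

Monthly rate r = 26.4%/12 = 2.2% = 0.022.
At €50.00/mo: n = ⌈−ln(1 − rB₀/P)/ln(1+r)⌉ = 56 payments (last €30.25); total interest = total paid − €1,595.00 = €1,185.25.
At €150.00/mo: 13 payments (last €37.17); total interest €242.17.
Payments saved = 56 − 13 = 43.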